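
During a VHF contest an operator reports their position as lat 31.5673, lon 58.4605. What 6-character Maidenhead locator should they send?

Shift to the Maidenhead origin (180°W, 90°S): lon 238.4605, lat 121.5673.
Field: 238.4605/20 → 11 → L, 121.5673/10 → 12 → M; chars LM.
Square: 18.4605/2 → 9, 1.5673/1 → 1; chars 91.
Subsquare: 0.4605/0.0833333 → 5 → f, 0.5673/0.0416667 → 13 → n; chars fn.

LM91fn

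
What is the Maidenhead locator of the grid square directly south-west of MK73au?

MK63xt

Longitude subsquare a = 0; −1 → -1, wraps to 23 = x, carry into square.
Longitude square 7; −1 → 6.
Latitude subsquare u = 20; −1 → 19 = t.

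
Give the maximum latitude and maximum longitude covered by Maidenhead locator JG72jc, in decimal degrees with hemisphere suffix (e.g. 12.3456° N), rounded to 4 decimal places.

27.8750° S, 14.8333° E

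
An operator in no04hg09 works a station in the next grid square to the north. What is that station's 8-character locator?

Latitude extended square 9; +1 → 10, wraps to 0, carry into subsquare.
Latitude subsquare g = 6; +1 → 7 = h.
The longitude characters are unchanged.

NO04hh00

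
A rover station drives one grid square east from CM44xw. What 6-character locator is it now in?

Longitude subsquare x = 23; +1 → 24, wraps to 0 = a, carry into square.
Longitude square 4; +1 → 5.
The latitude characters are unchanged.

CM54aw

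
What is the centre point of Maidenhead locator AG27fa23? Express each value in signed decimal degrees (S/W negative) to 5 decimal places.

-22.98542, -175.56250

Field A=0, G=6: +0·20° lon, +6·10° lat → SW at lon -180°, lat -30°.
Square 2, 7: +2·2° lon, +7·1° lat → SW at lon -176°, lat -23°.
Subsquare f=5, a=0: +5·0.0833333° lon, +0·0.0416667° lat → SW at lon -175.583°, lat -23°.
Extended square 2, 3: +2·0.00833333° lon, +3·0.00416667° lat → SW at lon -175.567°, lat -22.9875°.
Cell spans 0.00833333° lon × 0.00416667° lat. Centre is SW corner plus half of each.
latitude -22.98542, longitude -175.56250.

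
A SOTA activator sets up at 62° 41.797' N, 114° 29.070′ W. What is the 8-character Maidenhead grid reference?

Offset from 180°W / 90°S: lon 65.51550°, lat 152.69662°.
Field (20°×10°, letters A–R): 65.51550/20 → 3 → D, 152.69662/10 → 15 → P; chars DP.
Square (2°×1°, digits 0–9): 5.51550/2 → 2, 2.69662/1 → 2; chars 22.
Subsquare (5′×2.5′, letters a–x): 1.51550/0.0833333 → 18 → s, 0.69662/0.0416667 → 16 → q; chars sq.
Extended square (30″×15″, digits 0–9): 0.01550/0.00833333 → 1, 0.02995/0.00416667 → 7; chars 17.

DP22sq17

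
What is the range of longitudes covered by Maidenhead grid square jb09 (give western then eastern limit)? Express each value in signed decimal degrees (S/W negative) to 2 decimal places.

0.00, 2.00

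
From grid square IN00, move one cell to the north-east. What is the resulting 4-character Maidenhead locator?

IN11

Longitude square 0; +1 → 1.
Latitude square 0; +1 → 1.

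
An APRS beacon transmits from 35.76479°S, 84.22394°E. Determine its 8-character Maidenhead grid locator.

Offset from 180°W / 90°S: lon 264.22394°, lat 54.23521°.
Field (20°×10°, letters A–R): 264.22394/20 → 13 → N, 54.23521/10 → 5 → F; chars NF.
Square (2°×1°, digits 0–9): 4.22394/2 → 2, 4.23521/1 → 4; chars 24.
Subsquare (5′×2.5′, letters a–x): 0.22394/0.0833333 → 2 → c, 0.23521/0.0416667 → 5 → f; chars cf.
Extended square (30″×15″, digits 0–9): 0.05727/0.00833333 → 6, 0.02688/0.00416667 → 6; chars 66.

NF24cf66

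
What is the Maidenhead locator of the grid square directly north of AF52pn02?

AF52pn03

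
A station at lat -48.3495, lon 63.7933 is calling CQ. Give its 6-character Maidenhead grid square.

ME11vp

Shift to the Maidenhead origin (180°W, 90°S): lon 243.7933, lat 41.6505.
Field (20°×10°, letters A–R): 243.7933/20 → 12 → M, 41.6505/10 → 4 → E; chars ME.
Square (2°×1°, digits 0–9): 3.7933/2 → 1, 1.6505/1 → 1; chars 11.
Subsquare (5′×2.5′, letters a–x): 1.7933/0.0833333 → 21 → v, 0.6505/0.0416667 → 15 → p; chars vp.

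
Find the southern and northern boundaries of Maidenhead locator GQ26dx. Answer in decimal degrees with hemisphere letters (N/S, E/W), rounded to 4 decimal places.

76.9583° N, 77.0000° N

Field G=6, Q=16: +6·20° lon, +16·10° lat → SW at lon -60°, lat 70°.
Square 2, 6: +2·2° lon, +6·1° lat → SW at lon -56°, lat 76°.
Subsquare d=3, x=23: +3·0.0833333° lon, +23·0.0416667° lat → SW at lon -55.75°, lat 76.9583°.
Cell spans 0.0833333° lon × 0.0416667° lat.
south 76.9583° N, north 77.0000° N.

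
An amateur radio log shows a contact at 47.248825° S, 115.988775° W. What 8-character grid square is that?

DE22as10

Shift to the Maidenhead origin (180°W, 90°S): lon 64.01122, lat 42.75118.
Field (20°×10°, letters A–R): 64.01122/20 → 3 → D, 42.75118/10 → 4 → E; chars DE.
Square (2°×1°, digits 0–9): 4.01122/2 → 2, 2.75118/1 → 2; chars 22.
Subsquare (5′×2.5′, letters a–x): 0.01122/0.0833333 → 0 → a, 0.75118/0.0416667 → 18 → s; chars as.
Extended square (30″×15″, digits 0–9): 0.01122/0.00833333 → 1, 0.00118/0.00416667 → 0; chars 10.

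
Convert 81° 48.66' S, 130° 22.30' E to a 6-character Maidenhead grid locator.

Offset from 180°W / 90°S: lon 310.3717°, lat 8.1890°.
Field: 310.3717/20 → 15 → P, 8.1890/10 → 0 → A; chars PA.
Square: 10.3717/2 → 5, 8.1890/1 → 8; chars 58.
Subsquare: 0.3717/0.0833333 → 4 → e, 0.1890/0.0416667 → 4 → e; chars ee.

PA58ee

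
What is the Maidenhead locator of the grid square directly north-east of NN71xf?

Longitude subsquare x = 23; +1 → 24, wraps to 0 = a, carry into square.
Longitude square 7; +1 → 8.
Latitude subsquare f = 5; +1 → 6 = g.

NN81ag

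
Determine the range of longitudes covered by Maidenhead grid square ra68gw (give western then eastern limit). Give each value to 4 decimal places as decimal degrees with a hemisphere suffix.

172.5000° E, 172.5833° E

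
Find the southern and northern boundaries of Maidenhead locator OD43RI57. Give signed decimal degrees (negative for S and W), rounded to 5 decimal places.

-56.63750, -56.63333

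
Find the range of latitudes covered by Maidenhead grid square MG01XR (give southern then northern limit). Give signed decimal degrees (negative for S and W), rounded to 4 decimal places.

-28.2917, -28.2500

Field M=12, G=6: +12·20° lon, +6·10° lat → SW at lon 60°, lat -30°.
Square 0, 1: +0·2° lon, +1·1° lat → SW at lon 60°, lat -29°.
Subsquare x=23, r=17: +23·0.0833333° lon, +17·0.0416667° lat → SW at lon 61.9167°, lat -28.2917°.
Cell spans 0.0833333° lon × 0.0416667° lat.
south -28.2917, north -28.2500.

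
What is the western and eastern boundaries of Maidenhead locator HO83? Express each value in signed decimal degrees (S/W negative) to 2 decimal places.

-24.00, -22.00

Field H=7, O=14: +7·20° lon, +14·10° lat → SW at lon -40°, lat 50°.
Square 8, 3: +8·2° lon, +3·1° lat → SW at lon -24°, lat 53°.
Cell spans 2° lon × 1° lat.
west -24.00, east -22.00.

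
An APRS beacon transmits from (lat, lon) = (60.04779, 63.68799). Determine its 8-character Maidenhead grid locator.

Add 180° to longitude and 90° to latitude: 243.68799, 150.04779.
Field: 243.68799/20 → 12 → M, 150.04779/10 → 15 → P; chars MP.
Square: 3.68799/2 → 1, 0.04779/1 → 0; chars 10.
Subsquare: 1.68799/0.0833333 → 20 → u, 0.04779/0.0416667 → 1 → b; chars ub.
Extended square: 0.02132/0.00833333 → 2, 0.00612/0.00416667 → 1; chars 21.

MP10ub21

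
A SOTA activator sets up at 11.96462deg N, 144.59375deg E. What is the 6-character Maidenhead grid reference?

QK21hx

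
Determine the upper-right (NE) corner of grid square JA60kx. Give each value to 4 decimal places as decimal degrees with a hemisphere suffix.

Field J=9, A=0: +9·20° lon, +0·10° lat → SW at lon 0°, lat -90°.
Square 6, 0: +6·2° lon, +0·1° lat → SW at lon 12°, lat -90°.
Subsquare k=10, x=23: +10·0.0833333° lon, +23·0.0416667° lat → SW at lon 12.8333°, lat -89.0417°.
Cell spans 0.0833333° lon × 0.0416667° lat. NE corner is SW corner plus one full cell.
latitude 89.0000° S, longitude 12.9167° E.

89.0000° S, 12.9167° E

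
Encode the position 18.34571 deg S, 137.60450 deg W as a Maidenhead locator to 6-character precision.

Shift to the Maidenhead origin (180°W, 90°S): lon 42.3955, lat 71.6543.
Field (20°×10°, letters A–R): 42.3955/20 → 2 → C, 71.6543/10 → 7 → H; chars CH.
Square (2°×1°, digits 0–9): 2.3955/2 → 1, 1.6543/1 → 1; chars 11.
Subsquare (5′×2.5′, letters a–x): 0.3955/0.0833333 → 4 → e, 0.6543/0.0416667 → 15 → p; chars ep.

CH11ep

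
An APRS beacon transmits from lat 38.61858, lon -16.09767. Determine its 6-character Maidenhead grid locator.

Offset from 180°W / 90°S: lon 163.9023°, lat 128.6186°.
Field: lon ⌊163.9023/20⌋ = 8 → I; lat ⌊128.6186/10⌋ = 12 → M.
Square: lon ⌊3.9023/2⌋ = 1; lat ⌊8.6186/1⌋ = 8.
Subsquare: lon ⌊1.9023/0.0833333⌋ = 22 → w; lat ⌊0.6186/0.0416667⌋ = 14 → o.

IM18wo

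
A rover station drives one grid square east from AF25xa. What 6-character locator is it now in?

AF35aa

Longitude subsquare x = 23; +1 → 24, wraps to 0 = a, carry into square.
Longitude square 2; +1 → 3.
The latitude characters are unchanged.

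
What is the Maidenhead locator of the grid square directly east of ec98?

Longitude square 9; +1 → 10, wraps to 0, carry into field.
Longitude field E = 4; +1 → 5 = F.
The latitude characters are unchanged.

FC08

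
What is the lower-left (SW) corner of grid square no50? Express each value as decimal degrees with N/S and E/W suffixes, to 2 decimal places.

50.00° N, 90.00° E

Field N=13, O=14: +13·20° lon, +14·10° lat → SW at lon 80°, lat 50°.
Square 5, 0: +5·2° lon, +0·1° lat → SW at lon 90°, lat 50°.
latitude 50.00° N, longitude 90.00° E.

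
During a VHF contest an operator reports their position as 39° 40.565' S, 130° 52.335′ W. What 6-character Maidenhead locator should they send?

Offset from 180°W / 90°S: lon 49.1277°, lat 50.3239°.
Field: lon ⌊49.1277/20⌋ = 2 → C; lat ⌊50.3239/10⌋ = 5 → F.
Square: lon ⌊9.1277/2⌋ = 4; lat ⌊0.3239/1⌋ = 0.
Subsquare: lon ⌊1.1277/0.0833333⌋ = 13 → n; lat ⌊0.3239/0.0416667⌋ = 7 → h.

CF40nh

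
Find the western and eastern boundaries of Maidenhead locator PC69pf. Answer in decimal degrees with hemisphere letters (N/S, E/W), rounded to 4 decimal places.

133.2500° E, 133.3333° E

Field P=15, C=2: +15·20° lon, +2·10° lat → SW at lon 120°, lat -70°.
Square 6, 9: +6·2° lon, +9·1° lat → SW at lon 132°, lat -61°.
Subsquare p=15, f=5: +15·0.0833333° lon, +5·0.0416667° lat → SW at lon 133.25°, lat -60.7917°.
Cell spans 0.0833333° lon × 0.0416667° lat.
west 133.2500° E, east 133.3333° E.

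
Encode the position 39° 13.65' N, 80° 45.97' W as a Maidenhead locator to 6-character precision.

EM99of

Add 180° to longitude and 90° to latitude: 99.2338, 129.2275.
Field: 99.2338/20 → 4 → E, 129.2275/10 → 12 → M; chars EM.
Square: 19.2338/2 → 9, 9.2275/1 → 9; chars 99.
Subsquare: 1.2338/0.0833333 → 14 → o, 0.2275/0.0416667 → 5 → f; chars of.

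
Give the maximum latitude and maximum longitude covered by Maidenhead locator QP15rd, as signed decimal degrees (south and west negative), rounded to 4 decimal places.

65.1667, 143.5000

Field Q=16, P=15: +16·20° lon, +15·10° lat → SW at lon 140°, lat 60°.
Square 1, 5: +1·2° lon, +5·1° lat → SW at lon 142°, lat 65°.
Subsquare r=17, d=3: +17·0.0833333° lon, +3·0.0416667° lat → SW at lon 143.417°, lat 65.125°.
Cell spans 0.0833333° lon × 0.0416667° lat. NE corner is SW corner plus one full cell.
latitude 65.1667, longitude 143.5000.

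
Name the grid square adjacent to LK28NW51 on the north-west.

Longitude extended square 5; −1 → 4.
Latitude extended square 1; +1 → 2.

LK28nw42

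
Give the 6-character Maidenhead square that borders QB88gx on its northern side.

QB89ga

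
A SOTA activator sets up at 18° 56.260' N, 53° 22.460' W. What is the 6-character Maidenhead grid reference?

Add 180° to longitude and 90° to latitude: 126.6257, 108.9377.
Field: 126.6257/20 → 6 → G, 108.9377/10 → 10 → K; chars GK.
Square: 6.6257/2 → 3, 8.9377/1 → 8; chars 38.
Subsquare: 0.6257/0.0833333 → 7 → h, 0.9377/0.0416667 → 22 → w; chars hw.

GK38hw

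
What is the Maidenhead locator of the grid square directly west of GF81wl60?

Longitude extended square 6; −1 → 5.
The latitude characters are unchanged.

GF81wl50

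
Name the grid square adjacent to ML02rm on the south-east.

ML02sl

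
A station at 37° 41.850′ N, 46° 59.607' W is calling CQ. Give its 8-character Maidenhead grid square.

Shift to the Maidenhead origin (180°W, 90°S): lon 133.00655, lat 127.69750.
Field: lon ⌊133.00655/20⌋ = 6 → G; lat ⌊127.69750/10⌋ = 12 → M.
Square: lon ⌊13.00655/2⌋ = 6; lat ⌊7.69750/1⌋ = 7.
Subsquare: lon ⌊1.00655/0.0833333⌋ = 12 → m; lat ⌊0.69750/0.0416667⌋ = 16 → q.
Extended square: lon ⌊0.00655/0.00833333⌋ = 0; lat ⌊0.03083/0.00416667⌋ = 7.

GM67mq07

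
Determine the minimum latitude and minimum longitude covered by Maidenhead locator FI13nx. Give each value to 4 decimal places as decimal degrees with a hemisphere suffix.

Field F=5, I=8: +5·20° lon, +8·10° lat → SW at lon -80°, lat -10°.
Square 1, 3: +1·2° lon, +3·1° lat → SW at lon -78°, lat -7°.
Subsquare n=13, x=23: +13·0.0833333° lon, +23·0.0416667° lat → SW at lon -76.9167°, lat -6.04167°.
latitude 6.0417° S, longitude 76.9167° W.

6.0417° S, 76.9167° W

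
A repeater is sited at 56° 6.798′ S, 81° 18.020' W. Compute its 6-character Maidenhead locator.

ED93iv

Shift to the Maidenhead origin (180°W, 90°S): lon 98.6997, lat 33.8867.
Field: lon ⌊98.6997/20⌋ = 4 → E; lat ⌊33.8867/10⌋ = 3 → D.
Square: lon ⌊18.6997/2⌋ = 9; lat ⌊3.8867/1⌋ = 3.
Subsquare: lon ⌊0.6997/0.0833333⌋ = 8 → i; lat ⌊0.8867/0.0416667⌋ = 21 → v.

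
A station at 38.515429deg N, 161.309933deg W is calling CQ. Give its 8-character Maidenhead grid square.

Offset from 180°W / 90°S: lon 18.69007°, lat 128.51543°.
Field: lon ⌊18.69007/20⌋ = 0 → A; lat ⌊128.51543/10⌋ = 12 → M.
Square: lon ⌊18.69007/2⌋ = 9; lat ⌊8.51543/1⌋ = 8.
Subsquare: lon ⌊0.69007/0.0833333⌋ = 8 → i; lat ⌊0.51543/0.0416667⌋ = 12 → m.
Extended square: lon ⌊0.02340/0.00833333⌋ = 2; lat ⌊0.01543/0.00416667⌋ = 3.

AM98im23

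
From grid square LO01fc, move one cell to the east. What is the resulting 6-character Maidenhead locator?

LO01gc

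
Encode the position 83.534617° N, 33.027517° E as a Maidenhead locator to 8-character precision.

Offset from 180°W / 90°S: lon 213.02752°, lat 173.53462°.
Field: lon ⌊213.02752/20⌋ = 10 → K; lat ⌊173.53462/10⌋ = 17 → R.
Square: lon ⌊13.02752/2⌋ = 6; lat ⌊3.53462/1⌋ = 3.
Subsquare: lon ⌊1.02752/0.0833333⌋ = 12 → m; lat ⌊0.53462/0.0416667⌋ = 12 → m.
Extended square: lon ⌊0.02752/0.00833333⌋ = 3; lat ⌊0.03462/0.00416667⌋ = 8.

KR63mm38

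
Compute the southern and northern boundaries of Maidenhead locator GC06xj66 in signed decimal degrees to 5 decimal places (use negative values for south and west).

Field G=6, C=2: +6·20° lon, +2·10° lat → SW at lon -60°, lat -70°.
Square 0, 6: +0·2° lon, +6·1° lat → SW at lon -60°, lat -64°.
Subsquare x=23, j=9: +23·0.0833333° lon, +9·0.0416667° lat → SW at lon -58.0833°, lat -63.625°.
Extended square 6, 6: +6·0.00833333° lon, +6·0.00416667° lat → SW at lon -58.0333°, lat -63.6°.
Cell spans 0.00833333° lon × 0.00416667° lat.
south -63.60000, north -63.59583.

-63.60000, -63.59583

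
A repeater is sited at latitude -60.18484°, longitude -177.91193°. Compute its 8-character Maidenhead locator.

AC19bt05

Shift to the Maidenhead origin (180°W, 90°S): lon 2.08807, lat 29.81516.
Field (20°×10°, letters A–R): lon ⌊2.08807/20⌋ = 0 → A; lat ⌊29.81516/10⌋ = 2 → C.
Square (2°×1°, digits 0–9): lon ⌊2.08807/2⌋ = 1; lat ⌊9.81516/1⌋ = 9.
Subsquare (5′×2.5′, letters a–x): lon ⌊0.08807/0.0833333⌋ = 1 → b; lat ⌊0.81516/0.0416667⌋ = 19 → t.
Extended square (30″×15″, digits 0–9): lon ⌊0.00474/0.00833333⌋ = 0; lat ⌊0.02349/0.00416667⌋ = 5.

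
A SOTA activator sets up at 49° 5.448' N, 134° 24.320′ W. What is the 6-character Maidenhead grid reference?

CN29tc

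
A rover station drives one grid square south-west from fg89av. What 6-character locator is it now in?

FG79xu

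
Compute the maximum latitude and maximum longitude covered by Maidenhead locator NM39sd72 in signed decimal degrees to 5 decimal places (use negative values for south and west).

39.13750, 87.56667

Field N=13, M=12: +13·20° lon, +12·10° lat → SW at lon 80°, lat 30°.
Square 3, 9: +3·2° lon, +9·1° lat → SW at lon 86°, lat 39°.
Subsquare s=18, d=3: +18·0.0833333° lon, +3·0.0416667° lat → SW at lon 87.5°, lat 39.125°.
Extended square 7, 2: +7·0.00833333° lon, +2·0.00416667° lat → SW at lon 87.5583°, lat 39.1333°.
Cell spans 0.00833333° lon × 0.00416667° lat. NE corner is SW corner plus one full cell.
latitude 39.13750, longitude 87.56667.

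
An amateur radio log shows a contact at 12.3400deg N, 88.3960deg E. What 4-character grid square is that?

Add 180° to longitude and 90° to latitude: 268.40, 102.34.
Field: 268.40/20 → 13 → N, 102.34/10 → 10 → K; chars NK.
Square: 8.40/2 → 4, 2.34/1 → 2; chars 42.

NK42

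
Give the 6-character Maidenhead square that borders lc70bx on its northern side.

Latitude subsquare x = 23; +1 → 24, wraps to 0 = a, carry into square.
Latitude square 0; +1 → 1.
The longitude characters are unchanged.

LC71ba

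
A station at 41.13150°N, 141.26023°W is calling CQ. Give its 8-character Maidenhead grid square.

Shift to the Maidenhead origin (180°W, 90°S): lon 38.73977, lat 131.13150.
Field: 38.73977/20 → 1 → B, 131.13150/10 → 13 → N; chars BN.
Square: 18.73977/2 → 9, 1.13150/1 → 1; chars 91.
Subsquare: 0.73977/0.0833333 → 8 → i, 0.13150/0.0416667 → 3 → d; chars id.
Extended square: 0.07310/0.00833333 → 8, 0.00650/0.00416667 → 1; chars 81.

BN91id81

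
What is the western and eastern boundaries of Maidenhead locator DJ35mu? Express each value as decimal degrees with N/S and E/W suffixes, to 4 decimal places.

113.0000° W, 112.9167° W

Field D=3, J=9: +3·20° lon, +9·10° lat → SW at lon -120°, lat 0°.
Square 3, 5: +3·2° lon, +5·1° lat → SW at lon -114°, lat 5°.
Subsquare m=12, u=20: +12·0.0833333° lon, +20·0.0416667° lat → SW at lon -113°, lat 5.83333°.
Cell spans 0.0833333° lon × 0.0416667° lat.
west 113.0000° W, east 112.9167° W.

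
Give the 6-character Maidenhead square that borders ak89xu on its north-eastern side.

AK99av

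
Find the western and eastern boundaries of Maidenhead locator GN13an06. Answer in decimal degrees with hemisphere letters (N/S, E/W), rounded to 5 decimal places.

58.00000° W, 57.99167° W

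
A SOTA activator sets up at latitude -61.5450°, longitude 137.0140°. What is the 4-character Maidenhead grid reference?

Offset from 180°W / 90°S: lon 317.01°, lat 28.45°.
Field: 317.01/20 → 15 → P, 28.45/10 → 2 → C; chars PC.
Square: 17.01/2 → 8, 8.45/1 → 8; chars 88.

PC88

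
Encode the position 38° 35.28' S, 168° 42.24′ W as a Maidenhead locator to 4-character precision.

AF51

Offset from 180°W / 90°S: lon 11.30°, lat 51.41°.
Field: 11.30/20 → 0 → A, 51.41/10 → 5 → F; chars AF.
Square: 11.30/2 → 5, 1.41/1 → 1; chars 51.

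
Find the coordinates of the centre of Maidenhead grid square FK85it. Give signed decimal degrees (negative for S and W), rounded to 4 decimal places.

15.8125, -63.2917

Field F=5, K=10: +5·20° lon, +10·10° lat → SW at lon -80°, lat 10°.
Square 8, 5: +8·2° lon, +5·1° lat → SW at lon -64°, lat 15°.
Subsquare i=8, t=19: +8·0.0833333° lon, +19·0.0416667° lat → SW at lon -63.3333°, lat 15.7917°.
Cell spans 0.0833333° lon × 0.0416667° lat. Centre is SW corner plus half of each.
latitude 15.8125, longitude -63.2917.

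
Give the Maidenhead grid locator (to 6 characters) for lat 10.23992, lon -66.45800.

FK60sf

Shift to the Maidenhead origin (180°W, 90°S): lon 113.5420, lat 100.2399.
Field (20°×10°, letters A–R): lon ⌊113.5420/20⌋ = 5 → F; lat ⌊100.2399/10⌋ = 10 → K.
Square (2°×1°, digits 0–9): lon ⌊13.5420/2⌋ = 6; lat ⌊0.2399/1⌋ = 0.
Subsquare (5′×2.5′, letters a–x): lon ⌊1.5420/0.0833333⌋ = 18 → s; lat ⌊0.2399/0.0416667⌋ = 5 → f.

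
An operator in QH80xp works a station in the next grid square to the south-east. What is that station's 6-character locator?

QH90ao

Longitude subsquare x = 23; +1 → 24, wraps to 0 = a, carry into square.
Longitude square 8; +1 → 9.
Latitude subsquare p = 15; −1 → 14 = o.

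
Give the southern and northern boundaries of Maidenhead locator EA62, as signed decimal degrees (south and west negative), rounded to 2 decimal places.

-88.00, -87.00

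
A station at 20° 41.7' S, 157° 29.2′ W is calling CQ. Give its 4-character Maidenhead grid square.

BG19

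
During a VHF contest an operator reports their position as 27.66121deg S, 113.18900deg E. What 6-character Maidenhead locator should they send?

OG62oi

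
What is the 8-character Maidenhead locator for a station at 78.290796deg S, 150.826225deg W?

Shift to the Maidenhead origin (180°W, 90°S): lon 29.17378, lat 11.70920.
Field: lon ⌊29.17378/20⌋ = 1 → B; lat ⌊11.70920/10⌋ = 1 → B.
Square: lon ⌊9.17378/2⌋ = 4; lat ⌊1.70920/1⌋ = 1.
Subsquare: lon ⌊1.17378/0.0833333⌋ = 14 → o; lat ⌊0.70920/0.0416667⌋ = 17 → r.
Extended square: lon ⌊0.00711/0.00833333⌋ = 0; lat ⌊0.00087/0.00416667⌋ = 0.

BB41or00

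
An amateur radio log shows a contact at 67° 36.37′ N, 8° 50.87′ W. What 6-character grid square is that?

IP57no

Shift to the Maidenhead origin (180°W, 90°S): lon 171.1522, lat 157.6062.
Field: 171.1522/20 → 8 → I, 157.6062/10 → 15 → P; chars IP.
Square: 11.1522/2 → 5, 7.6062/1 → 7; chars 57.
Subsquare: 1.1522/0.0833333 → 13 → n, 0.6062/0.0416667 → 14 → o; chars no.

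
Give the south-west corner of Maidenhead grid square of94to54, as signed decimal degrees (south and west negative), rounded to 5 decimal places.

-35.40000, 119.62500

Field O=14, F=5: +14·20° lon, +5·10° lat → SW at lon 100°, lat -40°.
Square 9, 4: +9·2° lon, +4·1° lat → SW at lon 118°, lat -36°.
Subsquare t=19, o=14: +19·0.0833333° lon, +14·0.0416667° lat → SW at lon 119.583°, lat -35.4167°.
Extended square 5, 4: +5·0.00833333° lon, +4·0.00416667° lat → SW at lon 119.625°, lat -35.4°.
latitude -35.40000, longitude 119.62500.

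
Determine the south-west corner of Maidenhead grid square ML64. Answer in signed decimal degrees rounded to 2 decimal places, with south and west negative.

Field M=12, L=11: +12·20° lon, +11·10° lat → SW at lon 60°, lat 20°.
Square 6, 4: +6·2° lon, +4·1° lat → SW at lon 72°, lat 24°.
latitude 24.00, longitude 72.00.

24.00, 72.00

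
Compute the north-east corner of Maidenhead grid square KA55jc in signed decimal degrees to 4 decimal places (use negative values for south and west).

Field K=10, A=0: +10·20° lon, +0·10° lat → SW at lon 20°, lat -90°.
Square 5, 5: +5·2° lon, +5·1° lat → SW at lon 30°, lat -85°.
Subsquare j=9, c=2: +9·0.0833333° lon, +2·0.0416667° lat → SW at lon 30.75°, lat -84.9167°.
Cell spans 0.0833333° lon × 0.0416667° lat. NE corner is SW corner plus one full cell.
latitude -84.8750, longitude 30.8333.

-84.8750, 30.8333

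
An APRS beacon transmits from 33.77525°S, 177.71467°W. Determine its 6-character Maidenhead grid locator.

AF16df

Offset from 180°W / 90°S: lon 2.2853°, lat 56.2248°.
Field: 2.2853/20 → 0 → A, 56.2248/10 → 5 → F; chars AF.
Square: 2.2853/2 → 1, 6.2248/1 → 6; chars 16.
Subsquare: 0.2853/0.0833333 → 3 → d, 0.2248/0.0416667 → 5 → f; chars df.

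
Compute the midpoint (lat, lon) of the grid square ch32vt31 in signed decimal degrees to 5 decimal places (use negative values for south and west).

Field C=2, H=7: +2·20° lon, +7·10° lat → SW at lon -140°, lat -20°.
Square 3, 2: +3·2° lon, +2·1° lat → SW at lon -134°, lat -18°.
Subsquare v=21, t=19: +21·0.0833333° lon, +19·0.0416667° lat → SW at lon -132.25°, lat -17.2083°.
Extended square 3, 1: +3·0.00833333° lon, +1·0.00416667° lat → SW at lon -132.225°, lat -17.2042°.
Cell spans 0.00833333° lon × 0.00416667° lat. Centre is SW corner plus half of each.
latitude -17.20208, longitude -132.22083.

-17.20208, -132.22083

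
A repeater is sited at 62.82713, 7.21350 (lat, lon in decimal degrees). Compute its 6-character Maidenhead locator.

JP32ot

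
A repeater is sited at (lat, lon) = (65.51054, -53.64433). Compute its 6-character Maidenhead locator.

Add 180° to longitude and 90° to latitude: 126.3557, 155.5105.
Field: 126.3557/20 → 6 → G, 155.5105/10 → 15 → P; chars GP.
Square: 6.3557/2 → 3, 5.5105/1 → 5; chars 35.
Subsquare: 0.3557/0.0833333 → 4 → e, 0.5105/0.0416667 → 12 → m; chars em.

GP35em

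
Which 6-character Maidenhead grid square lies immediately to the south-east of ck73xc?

CK83ab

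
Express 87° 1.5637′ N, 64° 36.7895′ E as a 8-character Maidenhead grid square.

Add 180° to longitude and 90° to latitude: 244.61316, 177.02606.
Field: 244.61316/20 → 12 → M, 177.02606/10 → 17 → R; chars MR.
Square: 4.61316/2 → 2, 7.02606/1 → 7; chars 27.
Subsquare: 0.61316/0.0833333 → 7 → h, 0.02606/0.0416667 → 0 → a; chars ha.
Extended square: 0.02982/0.00833333 → 3, 0.02606/0.00416667 → 6; chars 36.

MR27ha36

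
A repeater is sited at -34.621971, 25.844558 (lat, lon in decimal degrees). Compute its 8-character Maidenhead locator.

Offset from 180°W / 90°S: lon 205.84456°, lat 55.37803°.
Field: 205.84456/20 → 10 → K, 55.37803/10 → 5 → F; chars KF.
Square: 5.84456/2 → 2, 5.37803/1 → 5; chars 25.
Subsquare: 1.84456/0.0833333 → 22 → w, 0.37803/0.0416667 → 9 → j; chars wj.
Extended square: 0.01122/0.00833333 → 1, 0.00303/0.00416667 → 0; chars 10.

KF25wj10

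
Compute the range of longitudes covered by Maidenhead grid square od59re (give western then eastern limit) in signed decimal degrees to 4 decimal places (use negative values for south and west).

Field O=14, D=3: +14·20° lon, +3·10° lat → SW at lon 100°, lat -60°.
Square 5, 9: +5·2° lon, +9·1° lat → SW at lon 110°, lat -51°.
Subsquare r=17, e=4: +17·0.0833333° lon, +4·0.0416667° lat → SW at lon 111.417°, lat -50.8333°.
Cell spans 0.0833333° lon × 0.0416667° lat.
west 111.4167, east 111.5000.

111.4167, 111.5000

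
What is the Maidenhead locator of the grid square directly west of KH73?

Longitude square 7; −1 → 6.
The latitude characters are unchanged.

KH63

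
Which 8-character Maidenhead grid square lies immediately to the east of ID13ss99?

Longitude extended square 9; +1 → 10, wraps to 0, carry into subsquare.
Longitude subsquare s = 18; +1 → 19 = t.
The latitude characters are unchanged.

ID13ts09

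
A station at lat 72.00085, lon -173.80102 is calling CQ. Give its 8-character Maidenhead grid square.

Shift to the Maidenhead origin (180°W, 90°S): lon 6.19898, lat 162.00085.
Field (20°×10°, letters A–R): 6.19898/20 → 0 → A, 162.00085/10 → 16 → Q; chars AQ.
Square (2°×1°, digits 0–9): 6.19898/2 → 3, 2.00085/1 → 2; chars 32.
Subsquare (5′×2.5′, letters a–x): 0.19898/0.0833333 → 2 → c, 0.00085/0.0416667 → 0 → a; chars ca.
Extended square (30″×15″, digits 0–9): 0.03231/0.00833333 → 3, 0.00085/0.00416667 → 0; chars 30.

AQ32ca30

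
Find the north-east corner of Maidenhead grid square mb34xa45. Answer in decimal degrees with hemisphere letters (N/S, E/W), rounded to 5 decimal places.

Field M=12, B=1: +12·20° lon, +1·10° lat → SW at lon 60°, lat -80°.
Square 3, 4: +3·2° lon, +4·1° lat → SW at lon 66°, lat -76°.
Subsquare x=23, a=0: +23·0.0833333° lon, +0·0.0416667° lat → SW at lon 67.9167°, lat -76°.
Extended square 4, 5: +4·0.00833333° lon, +5·0.00416667° lat → SW at lon 67.95°, lat -75.9792°.
Cell spans 0.00833333° lon × 0.00416667° lat. NE corner is SW corner plus one full cell.
latitude 75.97500° S, longitude 67.95833° E.

75.97500° S, 67.95833° E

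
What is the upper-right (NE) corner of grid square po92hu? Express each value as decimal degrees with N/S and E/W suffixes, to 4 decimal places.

52.8750° N, 138.6667° E

Field P=15, O=14: +15·20° lon, +14·10° lat → SW at lon 120°, lat 50°.
Square 9, 2: +9·2° lon, +2·1° lat → SW at lon 138°, lat 52°.
Subsquare h=7, u=20: +7·0.0833333° lon, +20·0.0416667° lat → SW at lon 138.583°, lat 52.8333°.
Cell spans 0.0833333° lon × 0.0416667° lat. NE corner is SW corner plus one full cell.
latitude 52.8750° N, longitude 138.6667° E.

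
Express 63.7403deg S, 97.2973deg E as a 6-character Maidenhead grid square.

NC86pg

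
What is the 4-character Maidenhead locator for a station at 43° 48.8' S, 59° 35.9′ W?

GE06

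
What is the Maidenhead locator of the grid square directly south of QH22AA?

QH21ax

Latitude subsquare a = 0; −1 → -1, wraps to 23 = x, carry into square.
Latitude square 2; −1 → 1.
The longitude characters are unchanged.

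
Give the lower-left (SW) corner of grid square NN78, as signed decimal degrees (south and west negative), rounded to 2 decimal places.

48.00, 94.00

Field N=13, N=13: +13·20° lon, +13·10° lat → SW at lon 80°, lat 40°.
Square 7, 8: +7·2° lon, +8·1° lat → SW at lon 94°, lat 48°.
latitude 48.00, longitude 94.00.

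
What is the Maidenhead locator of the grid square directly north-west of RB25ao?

Longitude subsquare a = 0; −1 → -1, wraps to 23 = x, carry into square.
Longitude square 2; −1 → 1.
Latitude subsquare o = 14; +1 → 15 = p.

RB15xp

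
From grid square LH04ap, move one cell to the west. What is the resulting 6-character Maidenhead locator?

Longitude subsquare a = 0; −1 → -1, wraps to 23 = x, carry into square.
Longitude square 0; −1 → -1, wraps to 9, carry into field.
Longitude field L = 11; −1 → 10 = K.
The latitude characters are unchanged.

KH94xp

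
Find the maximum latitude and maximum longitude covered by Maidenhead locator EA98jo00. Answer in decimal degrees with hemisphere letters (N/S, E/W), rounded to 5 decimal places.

81.41250° S, 81.24167° W

Field E=4, A=0: +4·20° lon, +0·10° lat → SW at lon -100°, lat -90°.
Square 9, 8: +9·2° lon, +8·1° lat → SW at lon -82°, lat -82°.
Subsquare j=9, o=14: +9·0.0833333° lon, +14·0.0416667° lat → SW at lon -81.25°, lat -81.4167°.
Extended square 0, 0: +0·0.00833333° lon, +0·0.00416667° lat → SW at lon -81.25°, lat -81.4167°.
Cell spans 0.00833333° lon × 0.00416667° lat. NE corner is SW corner plus one full cell.
latitude 81.41250° S, longitude 81.24167° W.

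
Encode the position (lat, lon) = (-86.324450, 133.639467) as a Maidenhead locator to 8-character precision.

PA63tq62

Offset from 180°W / 90°S: lon 313.63947°, lat 3.67555°.
Field: 313.63947/20 → 15 → P, 3.67555/10 → 0 → A; chars PA.
Square: 13.63947/2 → 6, 3.67555/1 → 3; chars 63.
Subsquare: 1.63947/0.0833333 → 19 → t, 0.67555/0.0416667 → 16 → q; chars tq.
Extended square: 0.05613/0.00833333 → 6, 0.00888/0.00416667 → 2; chars 62.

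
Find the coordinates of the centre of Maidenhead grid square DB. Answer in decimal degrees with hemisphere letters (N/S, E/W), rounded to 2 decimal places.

Field D=3, B=1: +3·20° lon, +1·10° lat → SW at lon -120°, lat -80°.
Cell spans 20° lon × 10° lat. Centre is SW corner plus half of each.
latitude 75.00° S, longitude 110.00° W.

75.00° S, 110.00° W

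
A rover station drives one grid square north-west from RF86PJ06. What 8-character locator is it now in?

RF86oj97

Longitude extended square 0; −1 → -1, wraps to 9, carry into subsquare.
Longitude subsquare p = 15; −1 → 14 = o.
Latitude extended square 6; +1 → 7.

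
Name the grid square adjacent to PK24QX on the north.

PK25qa

Latitude subsquare x = 23; +1 → 24, wraps to 0 = a, carry into square.
Latitude square 4; +1 → 5.
The longitude characters are unchanged.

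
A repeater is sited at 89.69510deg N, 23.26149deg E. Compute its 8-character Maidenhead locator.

Shift to the Maidenhead origin (180°W, 90°S): lon 203.26149, lat 179.69510.
Field (20°×10°, letters A–R): 203.26149/20 → 10 → K, 179.69510/10 → 17 → R; chars KR.
Square (2°×1°, digits 0–9): 3.26149/2 → 1, 9.69510/1 → 9; chars 19.
Subsquare (5′×2.5′, letters a–x): 1.26149/0.0833333 → 15 → p, 0.69510/0.0416667 → 16 → q; chars pq.
Extended square (30″×15″, digits 0–9): 0.01149/0.00833333 → 1, 0.02843/0.00416667 → 6; chars 16.

KR19pq16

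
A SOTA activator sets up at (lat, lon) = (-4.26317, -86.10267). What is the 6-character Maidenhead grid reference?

EI65wr

Add 180° to longitude and 90° to latitude: 93.8973, 85.7368.
Field (20°×10°, letters A–R): lon ⌊93.8973/20⌋ = 4 → E; lat ⌊85.7368/10⌋ = 8 → I.
Square (2°×1°, digits 0–9): lon ⌊13.8973/2⌋ = 6; lat ⌊5.7368/1⌋ = 5.
Subsquare (5′×2.5′, letters a–x): lon ⌊1.8973/0.0833333⌋ = 22 → w; lat ⌊0.7368/0.0416667⌋ = 17 → r.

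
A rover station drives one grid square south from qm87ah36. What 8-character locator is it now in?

Latitude extended square 6; −1 → 5.
The longitude characters are unchanged.

QM87ah35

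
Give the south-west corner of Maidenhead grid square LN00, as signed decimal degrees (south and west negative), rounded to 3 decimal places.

Field L=11, N=13: +11·20° lon, +13·10° lat → SW at lon 40°, lat 40°.
Square 0, 0: +0·2° lon, +0·1° lat → SW at lon 40°, lat 40°.
latitude 40.000, longitude 40.000.

40.000, 40.000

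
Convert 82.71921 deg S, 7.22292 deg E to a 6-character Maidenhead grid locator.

Shift to the Maidenhead origin (180°W, 90°S): lon 187.2229, lat 7.2808.
Field: lon ⌊187.2229/20⌋ = 9 → J; lat ⌊7.2808/10⌋ = 0 → A.
Square: lon ⌊7.2229/2⌋ = 3; lat ⌊7.2808/1⌋ = 7.
Subsquare: lon ⌊1.2229/0.0833333⌋ = 14 → o; lat ⌊0.2808/0.0416667⌋ = 6 → g.

JA37og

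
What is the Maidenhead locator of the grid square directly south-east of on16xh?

ON26ag

Longitude subsquare x = 23; +1 → 24, wraps to 0 = a, carry into square.
Longitude square 1; +1 → 2.
Latitude subsquare h = 7; −1 → 6 = g.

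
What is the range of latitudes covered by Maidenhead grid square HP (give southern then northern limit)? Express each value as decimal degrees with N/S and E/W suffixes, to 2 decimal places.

60.00° N, 70.00° N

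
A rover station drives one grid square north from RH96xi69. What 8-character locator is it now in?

Latitude extended square 9; +1 → 10, wraps to 0, carry into subsquare.
Latitude subsquare i = 8; +1 → 9 = j.
The longitude characters are unchanged.

RH96xj60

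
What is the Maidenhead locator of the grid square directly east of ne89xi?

Longitude subsquare x = 23; +1 → 24, wraps to 0 = a, carry into square.
Longitude square 8; +1 → 9.
The latitude characters are unchanged.

NE99ai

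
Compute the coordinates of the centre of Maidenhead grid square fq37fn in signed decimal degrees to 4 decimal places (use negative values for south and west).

77.5625, -73.5417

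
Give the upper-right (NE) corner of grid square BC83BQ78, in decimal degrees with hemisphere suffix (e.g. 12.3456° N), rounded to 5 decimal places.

66.29583° S, 143.85000° W

Field B=1, C=2: +1·20° lon, +2·10° lat → SW at lon -160°, lat -70°.
Square 8, 3: +8·2° lon, +3·1° lat → SW at lon -144°, lat -67°.
Subsquare b=1, q=16: +1·0.0833333° lon, +16·0.0416667° lat → SW at lon -143.917°, lat -66.3333°.
Extended square 7, 8: +7·0.00833333° lon, +8·0.00416667° lat → SW at lon -143.858°, lat -66.3°.
Cell spans 0.00833333° lon × 0.00416667° lat. NE corner is SW corner plus one full cell.
latitude 66.29583° S, longitude 143.85000° W.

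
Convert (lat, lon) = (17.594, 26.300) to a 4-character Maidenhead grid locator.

KK37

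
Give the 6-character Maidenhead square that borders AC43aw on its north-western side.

Longitude subsquare a = 0; −1 → -1, wraps to 23 = x, carry into square.
Longitude square 4; −1 → 3.
Latitude subsquare w = 22; +1 → 23 = x.

AC33xx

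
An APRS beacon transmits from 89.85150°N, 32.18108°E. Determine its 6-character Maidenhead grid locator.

Shift to the Maidenhead origin (180°W, 90°S): lon 212.1811, lat 179.8515.
Field: 212.1811/20 → 10 → K, 179.8515/10 → 17 → R; chars KR.
Square: 12.1811/2 → 6, 9.8515/1 → 9; chars 69.
Subsquare: 0.1811/0.0833333 → 2 → c, 0.8515/0.0416667 → 20 → u; chars cu.

KR69cu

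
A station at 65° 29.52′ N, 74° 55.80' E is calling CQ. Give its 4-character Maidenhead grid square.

Shift to the Maidenhead origin (180°W, 90°S): lon 254.93, lat 155.49.
Field: 254.93/20 → 12 → M, 155.49/10 → 15 → P; chars MP.
Square: 14.93/2 → 7, 5.49/1 → 5; chars 75.

MP75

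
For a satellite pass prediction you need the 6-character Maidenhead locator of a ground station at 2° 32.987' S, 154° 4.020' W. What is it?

Shift to the Maidenhead origin (180°W, 90°S): lon 25.9330, lat 87.4502.
Field: 25.9330/20 → 1 → B, 87.4502/10 → 8 → I; chars BI.
Square: 5.9330/2 → 2, 7.4502/1 → 7; chars 27.
Subsquare: 1.9330/0.0833333 → 23 → x, 0.4502/0.0416667 → 10 → k; chars xk.

BI27xk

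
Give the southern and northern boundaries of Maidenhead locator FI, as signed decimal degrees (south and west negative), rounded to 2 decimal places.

-10.00, 0.00

Field F=5, I=8: +5·20° lon, +8·10° lat → SW at lon -80°, lat -10°.
Cell spans 20° lon × 10° lat.
south -10.00, north 0.00.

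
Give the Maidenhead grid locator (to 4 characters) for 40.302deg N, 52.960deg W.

Add 180° to longitude and 90° to latitude: 127.04, 130.30.
Field: 127.04/20 → 6 → G, 130.30/10 → 13 → N; chars GN.
Square: 7.04/2 → 3, 0.30/1 → 0; chars 30.

GN30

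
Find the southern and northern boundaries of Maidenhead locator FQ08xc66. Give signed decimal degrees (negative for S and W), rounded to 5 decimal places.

78.10833, 78.11250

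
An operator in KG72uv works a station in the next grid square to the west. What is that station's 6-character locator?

KG72tv

Longitude subsquare u = 20; −1 → 19 = t.
The latitude characters are unchanged.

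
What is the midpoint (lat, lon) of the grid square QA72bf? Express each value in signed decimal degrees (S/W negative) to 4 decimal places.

-87.7708, 154.1250

Field Q=16, A=0: +16·20° lon, +0·10° lat → SW at lon 140°, lat -90°.
Square 7, 2: +7·2° lon, +2·1° lat → SW at lon 154°, lat -88°.
Subsquare b=1, f=5: +1·0.0833333° lon, +5·0.0416667° lat → SW at lon 154.083°, lat -87.7917°.
Cell spans 0.0833333° lon × 0.0416667° lat. Centre is SW corner plus half of each.
latitude -87.7708, longitude 154.1250.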